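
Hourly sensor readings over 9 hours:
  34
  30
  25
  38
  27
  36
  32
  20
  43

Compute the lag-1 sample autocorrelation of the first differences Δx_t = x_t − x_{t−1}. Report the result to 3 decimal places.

-0.496

First differences Δx: -4, -5, 13, -11, 9, -4, -12, 23
Mean of differences = 1.1250
Numerator Σ(Δx_t−Δx̄)(Δx_{t+1}−Δx̄) = -541.0156
Denominator Σ(Δx_t−Δx̄)² = 1090.8750
r_1(Δx) = -541.0156 / 1090.8750 = -0.496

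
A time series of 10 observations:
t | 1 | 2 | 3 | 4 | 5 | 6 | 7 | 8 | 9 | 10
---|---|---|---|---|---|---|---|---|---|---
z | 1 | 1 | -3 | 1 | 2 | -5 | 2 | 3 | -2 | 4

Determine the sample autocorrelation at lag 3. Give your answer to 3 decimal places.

Mean z̄ = (1 + 1 − 3 + 1 + 2 − 5 + 2 + 3 − 2 + 4)/10 = 0.4000
Σ(z_t−z̄)(z_{t+3}−z̄) = (0.3600) + (0.9600) + (18.3600) + (0.9600) + (4.1600) + (12.9600) + (5.7600) = 43.5200
Denominator Σ(z_t−z̄)² = 72.4000
r_3 = 43.5200 / 72.4000 = 0.601

0.601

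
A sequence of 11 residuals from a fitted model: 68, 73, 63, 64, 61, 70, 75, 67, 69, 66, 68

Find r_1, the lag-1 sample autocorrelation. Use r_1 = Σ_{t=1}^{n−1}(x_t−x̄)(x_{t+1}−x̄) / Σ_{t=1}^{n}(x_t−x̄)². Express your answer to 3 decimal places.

0.066

Mean x̄ = (68 + 73 + 63 + 64 + 61 + 70 + 75 + 67 + 69 + 66 + 68)/11 = 67.6364
Numerator Σ_{t=1}^{10}(x_t−x̄)(x_{t+1}−x̄) = 11.4132
Denominator Σ(x_t−x̄)² = 172.5455
r_1 = 11.4132 / 172.5455 = 0.066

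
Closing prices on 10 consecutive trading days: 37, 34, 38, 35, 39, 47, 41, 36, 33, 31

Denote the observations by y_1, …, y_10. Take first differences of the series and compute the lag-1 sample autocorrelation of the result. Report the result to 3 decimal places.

First differences Δy: -3, 4, -3, 4, 8, -6, -5, -3, -2
Mean of differences = -0.6667
Numerator Σ(Δy_t−Δȳ)(Δy_{t+1}−Δȳ) = -2.1111
Denominator Σ(Δy_t−Δȳ)² = 184.0000
r_1(Δy) = -2.1111 / 184.0000 = -0.011

-0.011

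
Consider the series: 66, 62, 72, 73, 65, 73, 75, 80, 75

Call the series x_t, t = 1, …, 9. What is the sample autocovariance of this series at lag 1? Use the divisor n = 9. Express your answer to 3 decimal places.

Mean x̄ = (66 + 62 + 72 + 73 + 65 + 73 + 75 + 80 + 75)/9 = 71.2222
Σ_{t=1}^{8}(x_t−x̄)(x_{t+1}−x̄) = 93.2840
γ_1 = 93.2840 / 9 = 10.365

10.365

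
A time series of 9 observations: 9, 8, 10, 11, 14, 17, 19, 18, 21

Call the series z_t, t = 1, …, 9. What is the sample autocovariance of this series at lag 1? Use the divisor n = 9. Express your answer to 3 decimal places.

14.344

Mean z̄ = (9 + 8 + 10 + 11 + 14 + 17 + 19 + 18 + 21)/9 = 14.1111
Σ_{t=1}^{8}(z_t−z̄)(z_{t+1}−z̄) = 129.0988
γ_1 = 129.0988 / 9 = 14.344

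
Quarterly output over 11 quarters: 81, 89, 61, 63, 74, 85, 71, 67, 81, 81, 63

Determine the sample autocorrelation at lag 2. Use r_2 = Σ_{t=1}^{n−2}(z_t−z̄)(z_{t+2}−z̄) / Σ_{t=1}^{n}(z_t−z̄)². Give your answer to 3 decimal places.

-0.622

Mean z̄ = (81 + 89 + 61 + 63 + 74 + 85 + 71 + 67 + 81 + 81 + 63)/11 = 74.1818
Numerator Σ_{t=1}^{9}(z_t−z̄)(z_{t+2}−z̄) = -598.1570
Denominator Σ(z_t−z̄)² = 961.6364
r_2 = -598.1570 / 961.6364 = -0.622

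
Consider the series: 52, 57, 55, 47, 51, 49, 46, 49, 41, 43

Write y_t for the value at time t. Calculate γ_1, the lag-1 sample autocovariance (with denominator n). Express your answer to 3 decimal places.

Mean ȳ = (52 + 57 + 55 + 47 + 51 + 49 + 46 + 49 + 41 + 43)/10 = 49.0000
Σ_{t=1}^{9}(y_t−ȳ)(y_{t+1}−ȳ) = 104.0000
γ_1 = 104.0000 / 10 = 10.400

10.400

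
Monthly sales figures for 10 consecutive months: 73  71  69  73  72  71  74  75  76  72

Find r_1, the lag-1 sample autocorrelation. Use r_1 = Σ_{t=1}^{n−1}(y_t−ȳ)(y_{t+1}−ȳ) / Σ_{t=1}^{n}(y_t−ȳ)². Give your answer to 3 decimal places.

0.303

Mean ȳ = (73 + 71 + 69 + 73 + 72 + 71 + 74 + 75 + 76 + 72)/10 = 72.6000
Numerator Σ_{t=1}^{9}(y_t−ȳ)(y_{t+1}−ȳ) = 11.6400
Denominator Σ(y_t−ȳ)² = 38.4000
r_1 = 11.6400 / 38.4000 = 0.303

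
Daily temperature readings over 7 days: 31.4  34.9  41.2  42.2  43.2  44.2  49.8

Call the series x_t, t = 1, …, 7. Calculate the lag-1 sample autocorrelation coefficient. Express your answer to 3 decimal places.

Mean x̄ = (31.4 + 34.9 + 41.2 + 42.2 + 43.2 + 44.2 + 49.8)/7 = 40.9857
Deviations from mean: -9.5857, -6.0857, 0.2143, 1.2143, 2.2143, 3.2143, 8.8143
Σ(x_t−x̄)(x_{t+1}−x̄) = (58.3359) + (-1.3041) + (0.2602) + (2.6888) + (7.1173) + (28.3316) = 95.4298
Denominator Σ(x_t−x̄)² = 223.3686
r_1 = 95.4298 / 223.3686 = 0.427

0.427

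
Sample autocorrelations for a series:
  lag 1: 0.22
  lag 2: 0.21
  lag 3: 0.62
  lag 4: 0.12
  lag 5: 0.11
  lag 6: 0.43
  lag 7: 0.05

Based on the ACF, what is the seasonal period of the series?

The largest autocorrelation is r_3 = 0.62, with a weaker echo at lag 6 (0.43); the remaining lags stay at or below 0.22. The elevated value at lag 1 (0.22), dropping to 0.21 at lag 2, reflects decaying short-term dependence rather than seasonality.
The dominant spike at lag 3 indicates a seasonal period of 3.

3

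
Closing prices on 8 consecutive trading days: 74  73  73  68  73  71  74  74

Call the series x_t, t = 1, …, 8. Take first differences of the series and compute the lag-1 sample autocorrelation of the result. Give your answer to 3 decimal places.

First differences Δx: -1, 0, -5, 5, -2, 3, 0
Mean of differences = 0.0000
Numerator Σ(Δx_t−Δx̄)(Δx_{t+1}−Δx̄) = -41.0000
Denominator Σ(Δx_t−Δx̄)² = 64.0000
r_1(Δx) = -41.0000 / 64.0000 = -0.641

-0.641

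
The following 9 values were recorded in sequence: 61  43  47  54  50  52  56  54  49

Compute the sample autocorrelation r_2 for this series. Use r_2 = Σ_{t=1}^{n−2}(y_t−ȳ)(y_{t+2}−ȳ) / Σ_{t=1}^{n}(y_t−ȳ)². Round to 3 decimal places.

-0.328

Mean ȳ = (61 + 43 + 47 + 54 + 50 + 52 + 56 + 54 + 49)/9 = 51.7778
Numerator Σ_{t=1}^{7}(y_t−ȳ)(y_{t+2}−ȳ) = -73.3210
Denominator Σ(y_t−ȳ)² = 223.5556
r_2 = -73.3210 / 223.5556 = -0.328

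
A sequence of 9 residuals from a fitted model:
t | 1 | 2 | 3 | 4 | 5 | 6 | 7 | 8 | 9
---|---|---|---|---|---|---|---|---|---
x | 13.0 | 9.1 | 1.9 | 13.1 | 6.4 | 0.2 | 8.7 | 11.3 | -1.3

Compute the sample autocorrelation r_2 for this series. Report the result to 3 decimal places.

-0.420

Mean x̄ = (13.0 + 9.1 + 1.9 + 13.1 + 6.4 + 0.2 + 8.7 + 11.3 − 1.3)/9 = 6.9333
Numerator Σ_{t=1}^{7}(x_t−x̄)(x_{t+2}−x̄) = -100.9022
Denominator Σ(x_t−x̄)² = 240.4600
r_2 = -100.9022 / 240.4600 = -0.420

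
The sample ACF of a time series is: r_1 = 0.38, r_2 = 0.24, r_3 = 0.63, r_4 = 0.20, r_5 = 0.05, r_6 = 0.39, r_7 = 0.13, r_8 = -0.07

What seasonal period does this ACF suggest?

3

The largest autocorrelation is r_3 = 0.63, with a weaker echo at lag 6 (0.39); the remaining lags stay at or below 0.38. The elevated value at lag 1 (0.38), dropping to 0.24 at lag 2, reflects decaying short-term dependence rather than seasonality.
The dominant spike at lag 3 indicates a seasonal period of 3.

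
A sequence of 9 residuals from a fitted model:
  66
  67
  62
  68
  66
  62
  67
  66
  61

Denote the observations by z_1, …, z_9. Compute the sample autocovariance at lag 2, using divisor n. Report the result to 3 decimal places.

Mean z̄ = (66 + 67 + 62 + 68 + 66 + 62 + 67 + 66 + 61)/9 = 65.0000
Σ_{t=1}^{7}(z_t−z̄)(z_{t+2}−z̄) = -18.0000
γ_2 = -18.0000 / 9 = -2.000

-2.000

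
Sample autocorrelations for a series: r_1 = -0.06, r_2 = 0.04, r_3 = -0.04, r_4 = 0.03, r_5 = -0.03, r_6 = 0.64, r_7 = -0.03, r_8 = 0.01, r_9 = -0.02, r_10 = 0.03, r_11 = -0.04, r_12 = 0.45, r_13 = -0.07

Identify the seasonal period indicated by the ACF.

6

The largest autocorrelation is r_6 = 0.64, with a weaker echo at lag 12 (0.45); the remaining lags stay at or below 0.04.
The dominant spike at lag 6 indicates a seasonal period of 6.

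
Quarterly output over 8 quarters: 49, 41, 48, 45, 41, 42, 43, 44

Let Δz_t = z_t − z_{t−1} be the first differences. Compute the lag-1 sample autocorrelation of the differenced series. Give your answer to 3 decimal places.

First differences Δz: -8, 7, -3, -4, 1, 1, 1
Mean of differences = -0.7143
Numerator Σ(Δz_t−Δz̄)(Δz_{t+1}−Δz̄) = -66.0816
Denominator Σ(Δz_t−Δz̄)² = 137.4286
r_1(Δz) = -66.0816 / 137.4286 = -0.481

-0.481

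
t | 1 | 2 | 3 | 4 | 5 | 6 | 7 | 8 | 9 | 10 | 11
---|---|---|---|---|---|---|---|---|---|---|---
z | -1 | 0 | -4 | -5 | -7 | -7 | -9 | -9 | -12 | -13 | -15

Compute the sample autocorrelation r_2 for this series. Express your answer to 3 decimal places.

0.401

Mean z̄ = (-1 + 0 − 4 − 5 − 7 − 7 − 9 − 9 − 12 − 13 − 15)/11 = -7.4545
Numerator Σ_{t=1}^{9}(z_t−z̄)(z_{t+2}−z̄) = 91.7686
Denominator Σ(z_t−z̄)² = 228.7273
r_2 = 91.7686 / 228.7273 = 0.401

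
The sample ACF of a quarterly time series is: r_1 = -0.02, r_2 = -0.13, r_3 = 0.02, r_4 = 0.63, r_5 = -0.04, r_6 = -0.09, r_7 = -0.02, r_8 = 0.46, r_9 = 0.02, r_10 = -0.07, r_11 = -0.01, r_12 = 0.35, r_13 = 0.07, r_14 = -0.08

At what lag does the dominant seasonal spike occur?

The largest autocorrelation is r_4 = 0.63, with weaker echoes at lags 8 (0.46) and 12 (0.35); the remaining lags stay at or below 0.07.
The dominant spike at lag 4 indicates a seasonal period of 4.

4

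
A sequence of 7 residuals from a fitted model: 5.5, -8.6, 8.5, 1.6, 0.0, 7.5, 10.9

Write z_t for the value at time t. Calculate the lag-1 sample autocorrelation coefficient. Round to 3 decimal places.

Mean z̄ = (5.5 − 8.6 + 8.5 + 1.6 + 0.0 + 7.5 + 10.9)/7 = 3.6286
Deviations from mean: 1.8714, -12.2286, 4.8714, -2.0286, -3.6286, 3.8714, 7.2714
Numerator Σ_{t=1}^{6}(z_t−z̄)(z_{t+1}−z̄) = -70.8737
Denominator Σ(z_t−z̄)² = 261.9143
r_1 = -70.8737 / 261.9143 = -0.271

-0.271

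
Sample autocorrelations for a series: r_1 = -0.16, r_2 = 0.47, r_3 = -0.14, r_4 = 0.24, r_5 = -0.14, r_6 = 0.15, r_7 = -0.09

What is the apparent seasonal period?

The largest autocorrelation is r_2 = 0.47, with weaker echoes at lags 4 (0.24) and 6 (0.15); the remaining lags stay at or below -0.09.
The dominant spike at lag 2 indicates a seasonal period of 2.

2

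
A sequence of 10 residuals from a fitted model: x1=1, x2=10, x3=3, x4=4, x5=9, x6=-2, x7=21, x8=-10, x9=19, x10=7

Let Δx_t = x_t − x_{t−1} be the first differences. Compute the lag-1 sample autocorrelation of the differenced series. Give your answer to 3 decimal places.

First differences Δx: 9, -7, 1, 5, -11, 23, -31, 29, -12
Mean of differences = 0.6667
Numerator Σ(Δx_t−Δx̄)(Δx_{t+1}−Δx̄) = -2339.4444
Denominator Σ(Δx_t−Δx̄)² = 2748.0000
r_1(Δx) = -2339.4444 / 2748.0000 = -0.851

-0.851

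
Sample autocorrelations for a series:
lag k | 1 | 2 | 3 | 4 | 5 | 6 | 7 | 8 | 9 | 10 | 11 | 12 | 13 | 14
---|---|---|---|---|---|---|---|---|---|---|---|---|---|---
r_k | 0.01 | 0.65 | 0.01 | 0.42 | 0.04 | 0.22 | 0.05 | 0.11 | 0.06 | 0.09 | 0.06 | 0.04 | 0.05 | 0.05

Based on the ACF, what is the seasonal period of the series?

2

The largest autocorrelation is r_2 = 0.65, with weaker echoes at lags 4 (0.42) and 6 (0.22); the remaining lags stay at or below 0.11.
The dominant spike at lag 2 indicates a seasonal period of 2.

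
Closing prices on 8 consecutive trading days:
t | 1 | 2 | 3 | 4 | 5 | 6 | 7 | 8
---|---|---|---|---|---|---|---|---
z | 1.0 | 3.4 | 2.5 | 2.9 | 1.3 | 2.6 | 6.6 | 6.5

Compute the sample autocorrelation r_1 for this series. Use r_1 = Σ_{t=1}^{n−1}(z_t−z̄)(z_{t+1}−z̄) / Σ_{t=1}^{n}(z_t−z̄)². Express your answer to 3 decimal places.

Mean z̄ = (1.0 + 3.4 + 2.5 + 2.9 + 1.3 + 2.6 + 6.6 + 6.5)/8 = 3.3500
Deviations from mean: -2.3500, 0.0500, -0.8500, -0.4500, -2.0500, -0.7500, 3.2500, 3.1500
Σ(z_t−z̄)(z_{t+1}−z̄) = (-0.1175) + (-0.0425) + (0.3825) + (0.9225) + (1.5375) + (-2.4375) + (10.2375) = 10.4825
Denominator Σ(z_t−z̄)² = 31.7000
r_1 = 10.4825 / 31.7000 = 0.331

0.331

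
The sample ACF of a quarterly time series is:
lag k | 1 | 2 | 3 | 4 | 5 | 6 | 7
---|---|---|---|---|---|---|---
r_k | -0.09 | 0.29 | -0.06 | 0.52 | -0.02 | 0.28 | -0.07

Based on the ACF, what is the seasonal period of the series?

The largest autocorrelation is r_4 = 0.52; the remaining lags stay at or below 0.29.
The dominant spike at lag 4 indicates a seasonal period of 4.

4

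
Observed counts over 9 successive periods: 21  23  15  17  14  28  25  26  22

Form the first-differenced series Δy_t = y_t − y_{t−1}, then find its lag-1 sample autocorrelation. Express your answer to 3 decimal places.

-0.427

First differences Δy: 2, -8, 2, -3, 14, -3, 1, -4
Mean of differences = 0.1250
Numerator Σ(Δy_t−Δȳ)(Δy_{t+1}−Δȳ) = -129.3906
Denominator Σ(Δy_t−Δȳ)² = 302.8750
r_1(Δy) = -129.3906 / 302.8750 = -0.427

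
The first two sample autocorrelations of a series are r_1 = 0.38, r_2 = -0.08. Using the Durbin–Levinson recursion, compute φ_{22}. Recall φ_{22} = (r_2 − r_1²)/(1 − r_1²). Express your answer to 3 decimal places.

φ_{22} = (r_2 − r_1²) / (1 − r_1²)
r_1² = (0.38)² = 0.1444
Numerator = -0.08 − 0.1444 = -0.2244; denominator = 1 − 0.1444 = 0.8556
φ_{22} = -0.2244 / 0.8556 = -0.262

-0.262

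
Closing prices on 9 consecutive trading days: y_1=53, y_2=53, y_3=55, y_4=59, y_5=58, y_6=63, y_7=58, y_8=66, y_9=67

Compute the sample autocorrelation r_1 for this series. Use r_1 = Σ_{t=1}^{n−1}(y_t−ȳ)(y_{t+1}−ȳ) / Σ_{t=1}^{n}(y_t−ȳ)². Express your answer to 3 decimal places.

Mean ȳ = (53 + 53 + 55 + 59 + 58 + 63 + 58 + 66 + 67)/9 = 59.1111
Numerator Σ_{t=1}^{8}(y_t−ȳ)(y_{t+1}−ȳ) = 101.0988
Denominator Σ(y_t−ȳ)² = 218.8889
r_1 = 101.0988 / 218.8889 = 0.462

0.462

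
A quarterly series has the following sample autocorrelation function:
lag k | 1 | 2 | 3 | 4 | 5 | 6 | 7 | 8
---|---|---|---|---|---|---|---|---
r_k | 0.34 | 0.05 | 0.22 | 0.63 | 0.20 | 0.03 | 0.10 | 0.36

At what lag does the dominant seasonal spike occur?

The largest autocorrelation is r_4 = 0.63, with a weaker echo at lag 8 (0.36); the remaining lags stay at or below 0.34. The elevated value at lag 1 (0.34), dropping to 0.05 at lag 2, reflects decaying short-term dependence rather than seasonality.
The dominant spike at lag 4 indicates a seasonal period of 4.

4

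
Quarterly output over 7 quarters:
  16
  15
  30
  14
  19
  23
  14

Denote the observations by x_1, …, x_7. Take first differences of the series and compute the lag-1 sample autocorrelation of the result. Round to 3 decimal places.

First differences Δx: -1, 15, -16, 5, 4, -9
Mean of differences = -0.3333
Numerator Σ(Δx_t−Δx̄)(Δx_{t+1}−Δx̄) = -348.4444
Denominator Σ(Δx_t−Δx̄)² = 603.3333
r_1(Δx) = -348.4444 / 603.3333 = -0.578

-0.578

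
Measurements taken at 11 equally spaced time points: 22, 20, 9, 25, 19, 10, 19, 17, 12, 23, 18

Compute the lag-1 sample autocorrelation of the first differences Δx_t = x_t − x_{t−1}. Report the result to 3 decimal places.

-0.524

First differences Δx: -2, -11, 16, -6, -9, 9, -2, -5, 11, -5
Mean of differences = -0.4000
Numerator Σ(Δx_t−Δx̄)(Δx_{t+1}−Δx̄) = -393.9600
Denominator Σ(Δx_t−Δx̄)² = 752.4000
r_1(Δx) = -393.9600 / 752.4000 = -0.524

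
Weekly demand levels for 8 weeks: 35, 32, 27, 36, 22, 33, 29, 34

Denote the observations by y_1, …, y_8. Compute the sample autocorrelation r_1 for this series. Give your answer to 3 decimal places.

Mean ȳ = (35 + 32 + 27 + 36 + 22 + 33 + 29 + 34)/8 = 31.0000
Σ(y_t−ȳ)(y_{t+1}−ȳ) = (4.0000) + (-4.0000) + (-20.0000) + (-45.0000) + (-18.0000) + (-4.0000) + (-6.0000) = -93.0000
Denominator Σ(y_t−ȳ)² = 156.0000
r_1 = -93.0000 / 156.0000 = -0.596

-0.596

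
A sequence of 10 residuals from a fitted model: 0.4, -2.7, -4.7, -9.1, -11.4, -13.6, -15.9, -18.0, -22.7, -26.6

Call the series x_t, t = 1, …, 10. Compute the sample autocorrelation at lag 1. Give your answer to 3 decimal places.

Mean x̄ = (0.4 − 2.7 − 4.7 − 9.1 − 11.4 − 13.6 − 15.9 − 18.0 − 22.7 − 26.6)/10 = -12.4300
Numerator Σ_{t=1}^{9}(x_t−x̄)(x_{t+1}−x̄) = 454.1321
Denominator Σ(x_t−x̄)² = 681.8810
r_1 = 454.1321 / 681.8810 = 0.666

0.666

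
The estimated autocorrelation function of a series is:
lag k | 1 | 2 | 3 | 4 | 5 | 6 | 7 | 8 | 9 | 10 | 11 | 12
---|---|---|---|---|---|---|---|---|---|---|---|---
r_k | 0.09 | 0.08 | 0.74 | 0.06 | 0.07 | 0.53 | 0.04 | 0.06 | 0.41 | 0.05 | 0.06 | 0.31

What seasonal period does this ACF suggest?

3

The largest autocorrelation is r_3 = 0.74, with weaker echoes at lags 6 (0.53), 9 (0.41) and 12 (0.31); the remaining lags stay at or below 0.09.
The dominant spike at lag 3 indicates a seasonal period of 3.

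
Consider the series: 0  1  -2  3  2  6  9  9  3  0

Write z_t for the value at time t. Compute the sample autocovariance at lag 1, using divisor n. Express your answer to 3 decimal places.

Mean z̄ = (0 + 1 − 2 + 3 + 2 + 6 + 9 + 9 + 3 + 0)/10 = 3.1000
Σ_{t=1}^{9}(z_t−z̄)(z_{t+1}−z̄) = 66.2900
γ_1 = 66.2900 / 10 = 6.629

6.629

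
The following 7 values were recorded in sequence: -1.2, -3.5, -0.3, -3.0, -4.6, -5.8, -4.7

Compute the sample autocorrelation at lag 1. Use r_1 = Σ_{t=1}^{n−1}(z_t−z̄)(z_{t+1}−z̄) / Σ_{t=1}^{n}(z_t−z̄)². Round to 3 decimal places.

0.266

Mean z̄ = (-1.2 − 3.5 − 0.3 − 3.0 − 4.6 − 5.8 − 4.7)/7 = -3.3000
Deviations from mean: 2.1000, -0.2000, 3.0000, 0.3000, -1.3000, -2.5000, -1.4000
Σ(z_t−z̄)(z_{t+1}−z̄) = (-0.4200) + (-0.6000) + (0.9000) + (-0.3900) + (3.2500) + (3.5000) = 6.2400
Denominator Σ(z_t−z̄)² = 23.4400
r_1 = 6.2400 / 23.4400 = 0.266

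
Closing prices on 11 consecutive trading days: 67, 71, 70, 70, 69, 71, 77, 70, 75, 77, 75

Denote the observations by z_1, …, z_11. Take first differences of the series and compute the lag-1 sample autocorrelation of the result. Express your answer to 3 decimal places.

First differences Δz: 4, -1, 0, -1, 2, 6, -7, 5, 2, -2
Mean of differences = 0.8000
Numerator Σ(Δz_t−Δz̄)(Δz_{t+1}−Δz̄) = -70.4400
Denominator Σ(Δz_t−Δz̄)² = 133.6000
r_1(Δz) = -70.4400 / 133.6000 = -0.527

-0.527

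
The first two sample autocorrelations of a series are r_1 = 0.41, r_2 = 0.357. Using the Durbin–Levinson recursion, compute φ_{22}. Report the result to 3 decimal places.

φ_{22} = (r_2 − r_1²) / (1 − r_1²)
r_1² = (0.41)² = 0.1681
Numerator = 0.357 − 0.1681 = 0.1889; denominator = 1 − 0.1681 = 0.8319
φ_{22} = 0.1889 / 0.8319 = 0.227

0.227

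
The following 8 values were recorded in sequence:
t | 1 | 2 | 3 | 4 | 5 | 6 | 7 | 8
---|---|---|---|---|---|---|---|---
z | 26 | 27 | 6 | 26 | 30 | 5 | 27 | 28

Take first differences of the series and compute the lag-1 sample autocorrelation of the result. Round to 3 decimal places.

First differences Δz: 1, -21, 20, 4, -25, 22, 1
Mean of differences = 0.2857
Numerator Σ(Δz_t−Δz̄)(Δz_{t+1}−Δz̄) = -989.0816
Denominator Σ(Δz_t−Δz̄)² = 1967.4286
r_1(Δz) = -989.0816 / 1967.4286 = -0.503

-0.503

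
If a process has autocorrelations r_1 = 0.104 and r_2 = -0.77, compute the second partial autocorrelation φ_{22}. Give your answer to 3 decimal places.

φ_{22} = (r_2 − r_1²) / (1 − r_1²)
r_1² = (0.104)² = 0.010816
Numerator = -0.77 − 0.0108 = -0.7808; denominator = 1 − 0.0108 = 0.9892
φ_{22} = -0.7808 / 0.9892 = -0.789

-0.789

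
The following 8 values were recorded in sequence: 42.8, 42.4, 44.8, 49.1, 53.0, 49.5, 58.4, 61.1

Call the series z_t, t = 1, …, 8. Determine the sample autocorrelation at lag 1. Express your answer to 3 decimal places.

0.541

Mean z̄ = (42.8 + 42.4 + 44.8 + 49.1 + 53.0 + 49.5 + 58.4 + 61.1)/8 = 50.1375
Numerator Σ_{t=1}^{7}(z_t−z̄)(z_{t+1}−z̄) = 184.1261
Denominator Σ(z_t−z̄)² = 340.3188
r_1 = 184.1261 / 340.3188 = 0.541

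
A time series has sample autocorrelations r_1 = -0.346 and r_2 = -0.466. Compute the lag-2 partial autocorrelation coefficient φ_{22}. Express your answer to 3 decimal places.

φ_{22} = (r_2 − r_1²) / (1 − r_1²)
r_1² = (-0.346)² = 0.119716
Numerator = -0.466 − 0.1197 = -0.5857; denominator = 1 − 0.1197 = 0.8803
φ_{22} = -0.5857 / 0.8803 = -0.665

-0.665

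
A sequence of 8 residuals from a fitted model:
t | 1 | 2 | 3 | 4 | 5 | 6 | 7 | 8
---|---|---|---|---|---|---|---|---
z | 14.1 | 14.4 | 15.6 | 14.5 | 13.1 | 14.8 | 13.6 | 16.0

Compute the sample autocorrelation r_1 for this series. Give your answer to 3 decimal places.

Mean z̄ = (14.1 + 14.4 + 15.6 + 14.5 + 13.1 + 14.8 + 13.6 + 16.0)/8 = 14.5125
Deviations from mean: -0.4125, -0.1125, 1.0875, -0.0125, -1.4125, 0.2875, -0.9125, 1.4875
Σ(z_t−z̄)(z_{t+1}−z̄) = (0.0464) + (-0.1223) + (-0.0136) + (0.0177) + (-0.4061) + (-0.2623) + (-1.3573) = -2.0977
Denominator Σ(z_t−z̄)² = 6.4888
r_1 = -2.0977 / 6.4888 = -0.323

-0.323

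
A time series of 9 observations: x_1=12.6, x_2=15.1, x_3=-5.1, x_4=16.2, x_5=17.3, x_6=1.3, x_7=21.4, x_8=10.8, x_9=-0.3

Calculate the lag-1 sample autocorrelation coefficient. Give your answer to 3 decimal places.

-0.411

Mean x̄ = (12.6 + 15.1 − 5.1 + 16.2 + 17.3 + 1.3 + 21.4 + 10.8 − 0.3)/9 = 9.9222
Numerator Σ_{t=1}^{8}(x_t−x̄)(x_{t+1}−x̄) = -273.3816
Denominator Σ(x_t−x̄)² = 664.8356
r_1 = -273.3816 / 664.8356 = -0.411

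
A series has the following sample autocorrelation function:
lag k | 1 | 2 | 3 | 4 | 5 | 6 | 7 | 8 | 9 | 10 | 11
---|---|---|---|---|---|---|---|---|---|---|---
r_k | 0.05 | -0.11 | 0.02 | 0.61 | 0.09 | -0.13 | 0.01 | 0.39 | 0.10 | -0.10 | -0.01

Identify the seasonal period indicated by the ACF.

4

The largest autocorrelation is r_4 = 0.61, with a weaker echo at lag 8 (0.39); the remaining lags stay at or below 0.10.
The dominant spike at lag 4 indicates a seasonal period of 4.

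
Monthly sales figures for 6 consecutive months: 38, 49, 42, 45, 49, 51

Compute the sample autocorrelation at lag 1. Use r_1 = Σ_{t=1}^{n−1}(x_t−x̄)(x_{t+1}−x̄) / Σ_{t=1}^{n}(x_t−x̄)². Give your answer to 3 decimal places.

-0.160

Mean x̄ = (38 + 49 + 42 + 45 + 49 + 51)/6 = 45.6667
Deviations from mean: -7.6667, 3.3333, -3.6667, -0.6667, 3.3333, 5.3333
Numerator Σ_{t=1}^{5}(x_t−x̄)(x_{t+1}−x̄) = -19.7778
Denominator Σ(x_t−x̄)² = 123.3333
r_1 = -19.7778 / 123.3333 = -0.160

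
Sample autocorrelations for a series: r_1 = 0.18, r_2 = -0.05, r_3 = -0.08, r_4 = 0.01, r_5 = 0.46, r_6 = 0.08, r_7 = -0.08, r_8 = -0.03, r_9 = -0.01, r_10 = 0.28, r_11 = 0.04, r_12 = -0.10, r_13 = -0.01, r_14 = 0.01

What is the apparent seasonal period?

5

The largest autocorrelation is r_5 = 0.46, with a weaker echo at lag 10 (0.28); the remaining lags stay at or below 0.18.
The dominant spike at lag 5 indicates a seasonal period of 5.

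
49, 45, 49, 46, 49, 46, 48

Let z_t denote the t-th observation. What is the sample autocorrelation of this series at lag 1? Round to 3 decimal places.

Mean z̄ = (49 + 45 + 49 + 46 + 49 + 46 + 48)/7 = 47.4286
Σ(z_t−z̄)(z_{t+1}−z̄) = (-3.8163) + (-3.8163) + (-2.2449) + (-2.2449) + (-2.2449) + (-0.8163) = -15.1837
Denominator Σ(z_t−z̄)² = 17.7143
r_1 = -15.1837 / 17.7143 = -0.857

-0.857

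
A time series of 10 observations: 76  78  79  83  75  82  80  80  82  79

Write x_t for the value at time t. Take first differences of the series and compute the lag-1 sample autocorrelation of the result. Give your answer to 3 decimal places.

First differences Δx: 2, 1, 4, -8, 7, -2, 0, 2, -3
Mean of differences = 0.3333
Numerator Σ(Δx_t−Δx̄)(Δx_{t+1}−Δx̄) = -103.4444
Denominator Σ(Δx_t−Δx̄)² = 150.0000
r_1(Δx) = -103.4444 / 150.0000 = -0.690

-0.690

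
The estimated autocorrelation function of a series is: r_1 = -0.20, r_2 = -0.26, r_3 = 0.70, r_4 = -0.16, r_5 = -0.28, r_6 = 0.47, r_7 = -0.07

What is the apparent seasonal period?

The largest autocorrelation is r_3 = 0.70, with a weaker echo at lag 6 (0.47); the remaining lags stay at or below -0.07.
The dominant spike at lag 3 indicates a seasonal period of 3.

3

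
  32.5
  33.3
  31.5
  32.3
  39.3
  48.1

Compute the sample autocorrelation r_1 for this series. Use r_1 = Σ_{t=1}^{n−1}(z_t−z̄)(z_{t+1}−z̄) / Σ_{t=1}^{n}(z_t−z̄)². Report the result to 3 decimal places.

0.319

Mean z̄ = (32.5 + 33.3 + 31.5 + 32.3 + 39.3 + 48.1)/6 = 36.1667
Deviations from mean: -3.6667, -2.8667, -4.6667, -3.8667, 3.1333, 11.9333
Σ(z_t−z̄)(z_{t+1}−z̄) = (10.5111) + (13.3778) + (18.0444) + (-12.1156) + (37.3911) = 67.2089
Denominator Σ(z_t−z̄)² = 210.6133
r_1 = 67.2089 / 210.6133 = 0.319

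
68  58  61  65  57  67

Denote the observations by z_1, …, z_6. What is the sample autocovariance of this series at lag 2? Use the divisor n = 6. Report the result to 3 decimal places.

Mean z̄ = (68 + 58 + 61 + 65 + 57 + 67)/6 = 62.6667
Deviations: 5.3333, -4.6667, -1.6667, 2.3333, -5.6667, 4.3333
Σ_{t=1}^{4}(z_t−z̄)(z_{t+2}−z̄) = -0.2222
γ_2 = -0.2222 / 6 = -0.037

-0.037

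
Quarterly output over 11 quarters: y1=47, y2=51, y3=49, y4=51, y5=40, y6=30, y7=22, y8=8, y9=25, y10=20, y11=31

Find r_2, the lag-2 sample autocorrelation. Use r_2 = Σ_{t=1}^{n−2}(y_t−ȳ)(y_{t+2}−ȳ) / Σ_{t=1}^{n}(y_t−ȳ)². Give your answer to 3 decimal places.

Mean ȳ = (47 + 51 + 49 + 51 + 40 + 30 + 22 + 8 + 25 + 20 + 31)/11 = 34.0000
Numerator Σ_{t=1}^{9}(y_t−ȳ)(y_{t+2}−ȳ) = 1037.0000
Denominator Σ(y_t−ȳ)² = 2130.0000
r_2 = 1037.0000 / 2130.0000 = 0.487

0.487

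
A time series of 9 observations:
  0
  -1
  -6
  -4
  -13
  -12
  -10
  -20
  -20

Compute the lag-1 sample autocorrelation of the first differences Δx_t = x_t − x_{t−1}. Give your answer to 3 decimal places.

First differences Δx: -1, -5, 2, -9, 1, 2, -10, 0
Mean of differences = -2.5000
Numerator Σ(Δx_t−Δx̄)(Δx_{t+1}−Δx̄) = -103.7500
Denominator Σ(Δx_t−Δx̄)² = 166.0000
r_1(Δx) = -103.7500 / 166.0000 = -0.625

-0.625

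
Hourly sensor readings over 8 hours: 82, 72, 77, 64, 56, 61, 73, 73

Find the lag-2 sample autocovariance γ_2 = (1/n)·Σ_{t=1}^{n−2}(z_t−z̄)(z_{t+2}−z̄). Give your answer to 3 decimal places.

Mean z̄ = (82 + 72 + 77 + 64 + 56 + 61 + 73 + 73)/8 = 69.7500
Deviations: 12.2500, 2.2500, 7.2500, -5.7500, -13.7500, -8.7500, 3.2500, 3.2500
Σ_{t=1}^{6}(z_t−z̄)(z_{t+2}−z̄) = -46.6250
γ_2 = -46.6250 / 8 = -5.828

-5.828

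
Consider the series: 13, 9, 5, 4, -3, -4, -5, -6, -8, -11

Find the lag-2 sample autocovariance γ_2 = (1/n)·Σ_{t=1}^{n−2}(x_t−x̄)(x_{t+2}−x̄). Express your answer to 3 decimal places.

Mean x̄ = (13 + 9 + 5 + 4 − 3 − 4 − 5 − 6 − 8 − 11)/10 = -0.6000
Σ_{t=1}^{8}(x_t−x̄)(x_{t+2}−x̄) = 208.8800
γ_2 = 208.8800 / 10 = 20.888

20.888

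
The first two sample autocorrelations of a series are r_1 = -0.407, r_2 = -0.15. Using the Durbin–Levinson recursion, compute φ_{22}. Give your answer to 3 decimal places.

-0.378

φ_{22} = (r_2 − r_1²) / (1 − r_1²)
r_1² = (-0.407)² = 0.165649
Numerator = -0.15 − 0.1656 = -0.3156; denominator = 1 − 0.1656 = 0.8344
φ_{22} = -0.3156 / 0.8344 = -0.378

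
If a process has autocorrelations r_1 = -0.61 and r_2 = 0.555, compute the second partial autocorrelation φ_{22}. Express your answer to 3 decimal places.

φ_{22} = (r_2 − r_1²) / (1 − r_1²)
r_1² = (-0.61)² = 0.3721
Numerator = 0.555 − 0.3721 = 0.1829; denominator = 1 − 0.3721 = 0.6279
φ_{22} = 0.1829 / 0.6279 = 0.291

0.291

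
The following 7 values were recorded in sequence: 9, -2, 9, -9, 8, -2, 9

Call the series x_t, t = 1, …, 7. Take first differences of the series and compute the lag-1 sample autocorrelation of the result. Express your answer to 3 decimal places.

-0.841

First differences Δx: -11, 11, -18, 17, -10, 11
Mean of differences = 0.0000
Numerator Σ(Δx_t−Δx̄)(Δx_{t+1}−Δx̄) = -905.0000
Denominator Σ(Δx_t−Δx̄)² = 1076.0000
r_1(Δx) = -905.0000 / 1076.0000 = -0.841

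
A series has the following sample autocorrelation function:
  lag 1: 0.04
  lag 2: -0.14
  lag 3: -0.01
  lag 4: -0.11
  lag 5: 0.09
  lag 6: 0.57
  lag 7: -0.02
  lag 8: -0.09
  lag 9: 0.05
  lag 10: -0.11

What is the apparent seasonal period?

The largest autocorrelation is r_6 = 0.57; the remaining lags stay at or below 0.09.
The dominant spike at lag 6 indicates a seasonal period of 6.

6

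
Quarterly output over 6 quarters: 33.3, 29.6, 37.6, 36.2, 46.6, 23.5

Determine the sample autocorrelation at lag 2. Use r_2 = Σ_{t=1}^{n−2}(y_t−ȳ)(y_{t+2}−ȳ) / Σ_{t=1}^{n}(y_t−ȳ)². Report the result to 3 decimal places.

Mean ȳ = (33.3 + 29.6 + 37.6 + 36.2 + 46.6 + 23.5)/6 = 34.4667
Deviations from mean: -1.1667, -4.8667, 3.1333, 1.7333, 12.1333, -10.9667
Σ(y_t−ȳ)(y_{t+2}−ȳ) = (-3.6556) + (-8.4356) + (38.0178) + (-19.0089) = 6.9178
Denominator Σ(y_t−ȳ)² = 305.3533
r_2 = 6.9178 / 305.3533 = 0.023

0.023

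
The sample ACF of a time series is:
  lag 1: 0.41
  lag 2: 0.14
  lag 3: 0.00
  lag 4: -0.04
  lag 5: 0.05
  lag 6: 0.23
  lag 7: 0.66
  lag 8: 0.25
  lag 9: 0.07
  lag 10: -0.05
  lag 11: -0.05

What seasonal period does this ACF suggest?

7

The largest autocorrelation is r_7 = 0.66; the remaining lags stay at or below 0.41. The elevated value at lag 1 (0.41), dropping to 0.14 at lag 2, reflects decaying short-term dependence rather than seasonality.
The dominant spike at lag 7 indicates a seasonal period of 7.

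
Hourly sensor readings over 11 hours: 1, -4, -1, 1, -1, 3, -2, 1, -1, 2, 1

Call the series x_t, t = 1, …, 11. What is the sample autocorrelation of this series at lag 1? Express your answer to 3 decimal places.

Mean x̄ = (1 − 4 − 1 + 1 − 1 + 3 − 2 + 1 − 1 + 2 + 1)/11 = 0.0000
Numerator Σ_{t=1}^{10}(x_t−x̄)(x_{t+1}−x̄) = -14.0000
Denominator Σ(x_t−x̄)² = 40.0000
r_1 = -14.0000 / 40.0000 = -0.350

-0.350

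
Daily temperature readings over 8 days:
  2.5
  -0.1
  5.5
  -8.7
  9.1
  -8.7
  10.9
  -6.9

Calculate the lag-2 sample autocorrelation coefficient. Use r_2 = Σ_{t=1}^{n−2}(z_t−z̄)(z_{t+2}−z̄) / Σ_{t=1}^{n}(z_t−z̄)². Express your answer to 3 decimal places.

Mean z̄ = (2.5 − 0.1 + 5.5 − 8.7 + 9.1 − 8.7 + 10.9 − 6.9)/8 = 0.4500
Deviations from mean: 2.0500, -0.5500, 5.0500, -9.1500, 8.6500, -9.1500, 10.4500, -7.3500
Numerator Σ_{t=1}^{6}(z_t−z̄)(z_{t+2}−z̄) = 300.4350
Denominator Σ(z_t−z̄)² = 435.5000
r_2 = 300.4350 / 435.5000 = 0.690

0.690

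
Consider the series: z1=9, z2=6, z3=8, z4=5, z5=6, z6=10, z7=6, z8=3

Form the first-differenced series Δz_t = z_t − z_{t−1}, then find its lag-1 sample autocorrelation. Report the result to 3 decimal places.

First differences Δz: -3, 2, -3, 1, 4, -4, -3
Mean of differences = -0.8571
Numerator Σ(Δz_t−Δz̄)(Δz_{t+1}−Δz̄) = -15.7347
Denominator Σ(Δz_t−Δz̄)² = 58.8571
r_1(Δz) = -15.7347 / 58.8571 = -0.267

-0.267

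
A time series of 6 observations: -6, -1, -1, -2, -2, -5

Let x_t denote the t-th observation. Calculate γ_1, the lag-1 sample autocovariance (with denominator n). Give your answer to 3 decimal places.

Mean x̄ = (-6 − 1 − 1 − 2 − 2 − 5)/6 = -2.8333
Deviations: -3.1667, 1.8333, 1.8333, 0.8333, 0.8333, -2.1667
Σ_{t=1}^{5}(x_t−x̄)(x_{t+1}−x̄) = -2.0278
γ_1 = -2.0278 / 6 = -0.338

-0.338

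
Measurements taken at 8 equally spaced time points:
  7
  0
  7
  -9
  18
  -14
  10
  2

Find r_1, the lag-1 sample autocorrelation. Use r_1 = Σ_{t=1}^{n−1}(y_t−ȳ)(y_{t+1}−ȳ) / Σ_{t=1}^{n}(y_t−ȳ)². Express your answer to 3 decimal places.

Mean ȳ = (7 + 0 + 7 − 9 + 18 − 14 + 10 + 2)/8 = 2.6250
Deviations from mean: 4.3750, -2.6250, 4.3750, -11.6250, 15.3750, -16.6250, 7.3750, -0.6250
Numerator Σ_{t=1}^{7}(y_t−ȳ)(y_{t+1}−ȳ) = -635.3906
Denominator Σ(y_t−ȳ)² = 747.8750
r_1 = -635.3906 / 747.8750 = -0.850

-0.850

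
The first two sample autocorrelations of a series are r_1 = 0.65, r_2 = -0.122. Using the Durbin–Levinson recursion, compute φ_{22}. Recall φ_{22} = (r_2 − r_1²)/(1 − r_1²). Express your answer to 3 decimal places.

φ_{22} = (r_2 − r_1²) / (1 − r_1²)
r_1² = (0.65)² = 0.4225
Numerator = -0.122 − 0.4225 = -0.5445; denominator = 1 − 0.4225 = 0.5775
φ_{22} = -0.5445 / 0.5775 = -0.943

-0.943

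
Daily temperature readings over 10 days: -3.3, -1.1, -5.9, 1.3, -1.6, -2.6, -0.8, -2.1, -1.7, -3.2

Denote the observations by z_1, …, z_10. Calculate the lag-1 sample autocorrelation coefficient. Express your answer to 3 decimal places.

-0.549

Mean z̄ = (-3.3 − 1.1 − 5.9 + 1.3 − 1.6 − 2.6 − 0.8 − 2.1 − 1.7 − 3.2)/10 = -2.1000
Numerator Σ_{t=1}^{9}(z_t−z̄)(z_{t+1}−z̄) = -17.5600
Denominator Σ(z_t−z̄)² = 32.0000
r_1 = -17.5600 / 32.0000 = -0.549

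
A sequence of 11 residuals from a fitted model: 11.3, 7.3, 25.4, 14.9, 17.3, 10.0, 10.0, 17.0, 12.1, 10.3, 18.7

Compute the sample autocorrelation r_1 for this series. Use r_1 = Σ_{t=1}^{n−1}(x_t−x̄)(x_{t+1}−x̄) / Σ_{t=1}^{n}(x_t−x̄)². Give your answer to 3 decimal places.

Mean x̄ = (11.3 + 7.3 + 25.4 + 14.9 + 17.3 + 10.0 + 10.0 + 17.0 + 12.1 + 10.3 + 18.7)/11 = 14.0273
Numerator Σ_{t=1}^{10}(x_t−x̄)(x_{t+1}−x̄) = -70.2744
Denominator Σ(x_t−x̄)² = 274.2218
r_1 = -70.2744 / 274.2218 = -0.256

-0.256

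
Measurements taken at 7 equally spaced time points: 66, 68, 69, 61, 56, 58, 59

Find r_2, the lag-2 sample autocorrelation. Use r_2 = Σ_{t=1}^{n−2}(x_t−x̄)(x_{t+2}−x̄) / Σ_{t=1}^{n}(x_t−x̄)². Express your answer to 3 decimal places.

0.010

Mean x̄ = (66 + 68 + 69 + 61 + 56 + 58 + 59)/7 = 62.4286
Deviations from mean: 3.5714, 5.5714, 6.5714, -1.4286, -6.4286, -4.4286, -3.4286
Σ(x_t−x̄)(x_{t+2}−x̄) = (23.4694) + (-7.9592) + (-42.2449) + (6.3265) + (22.0408) = 1.6327
Denominator Σ(x_t−x̄)² = 161.7143
r_2 = 1.6327 / 161.7143 = 0.010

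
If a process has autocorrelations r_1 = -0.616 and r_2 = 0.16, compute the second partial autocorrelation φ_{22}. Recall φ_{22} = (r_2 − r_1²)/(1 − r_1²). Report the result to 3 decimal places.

-0.354

φ_{22} = (r_2 − r_1²) / (1 − r_1²)
r_1² = (-0.616)² = 0.379456
Numerator = 0.16 − 0.3795 = -0.2195; denominator = 1 − 0.3795 = 0.6205
φ_{22} = -0.2195 / 0.6205 = -0.354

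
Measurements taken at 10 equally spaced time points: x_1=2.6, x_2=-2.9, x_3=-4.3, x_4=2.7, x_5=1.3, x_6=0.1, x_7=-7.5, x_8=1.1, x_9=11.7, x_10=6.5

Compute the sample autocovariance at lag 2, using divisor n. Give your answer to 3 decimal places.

Mean x̄ = (2.6 − 2.9 − 4.3 + 2.7 + 1.3 + 0.1 − 7.5 + 1.1 + 11.7 + 6.5)/10 = 1.1300
Σ_{t=1}^{8}(x_t−x̄)(x_{t+2}−x̄) = -109.6658
γ_2 = -109.6658 / 10 = -10.967

-10.967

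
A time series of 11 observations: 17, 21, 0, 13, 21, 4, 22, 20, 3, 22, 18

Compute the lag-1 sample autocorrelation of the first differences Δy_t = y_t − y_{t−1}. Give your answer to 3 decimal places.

-0.556

First differences Δy: 4, -21, 13, 8, -17, 18, -2, -17, 19, -4
Mean of differences = 0.1000
Numerator Σ(Δy_t−Δȳ)(Δy_{t+1}−Δȳ) = -1096.1100
Denominator Σ(Δy_t−Δȳ)² = 1972.9000
r_1(Δy) = -1096.1100 / 1972.9000 = -0.556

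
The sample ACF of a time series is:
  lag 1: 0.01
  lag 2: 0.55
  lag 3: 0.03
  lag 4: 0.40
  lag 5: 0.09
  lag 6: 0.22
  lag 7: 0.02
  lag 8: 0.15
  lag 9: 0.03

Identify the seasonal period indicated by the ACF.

The largest autocorrelation is r_2 = 0.55, with weaker echoes at lags 4 (0.40), 6 (0.22) and 8 (0.15); the remaining lags stay at or below 0.09.
The dominant spike at lag 2 indicates a seasonal period of 2.

2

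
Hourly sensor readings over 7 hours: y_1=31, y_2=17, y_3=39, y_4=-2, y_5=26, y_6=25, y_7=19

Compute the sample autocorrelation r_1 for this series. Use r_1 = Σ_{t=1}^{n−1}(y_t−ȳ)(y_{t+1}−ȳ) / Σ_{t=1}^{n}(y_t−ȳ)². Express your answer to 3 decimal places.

-0.627

Mean ȳ = (31 + 17 + 39 − 2 + 26 + 25 + 19)/7 = 22.1429
Σ(y_t−ȳ)(y_{t+1}−ȳ) = (-45.5510) + (-86.6939) + (-406.9796) + (-93.1224) + (11.0204) + (-8.9796) = -630.3061
Denominator Σ(y_t−ȳ)² = 1004.8571
r_1 = -630.3061 / 1004.8571 = -0.627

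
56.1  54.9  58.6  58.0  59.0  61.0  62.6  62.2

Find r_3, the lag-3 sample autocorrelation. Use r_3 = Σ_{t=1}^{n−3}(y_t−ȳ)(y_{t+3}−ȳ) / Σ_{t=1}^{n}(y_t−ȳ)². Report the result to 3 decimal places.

-0.027

Mean ȳ = (56.1 + 54.9 + 58.6 + 58.0 + 59.0 + 61.0 + 62.6 + 62.2)/8 = 59.0500
Deviations from mean: -2.9500, -4.1500, -0.4500, -1.0500, -0.0500, 1.9500, 3.5500, 3.1500
Numerator Σ_{t=1}^{5}(y_t−ȳ)(y_{t+3}−ȳ) = -1.4575
Denominator Σ(y_t−ȳ)² = 53.5600
r_3 = -1.4575 / 53.5600 = -0.027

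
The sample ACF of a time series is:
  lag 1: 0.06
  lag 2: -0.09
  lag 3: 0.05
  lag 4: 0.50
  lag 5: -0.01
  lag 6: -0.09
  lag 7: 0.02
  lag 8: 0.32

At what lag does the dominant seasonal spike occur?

4

The largest autocorrelation is r_4 = 0.50, with a weaker echo at lag 8 (0.32); the remaining lags stay at or below 0.06.
The dominant spike at lag 4 indicates a seasonal period of 4.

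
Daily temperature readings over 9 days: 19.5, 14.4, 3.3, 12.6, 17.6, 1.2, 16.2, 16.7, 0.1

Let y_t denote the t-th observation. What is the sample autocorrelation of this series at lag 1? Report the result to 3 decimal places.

-0.321

Mean ȳ = (19.5 + 14.4 + 3.3 + 12.6 + 17.6 + 1.2 + 16.2 + 16.7 + 0.1)/9 = 11.2889
Numerator Σ_{t=1}^{8}(y_t−ȳ)(y_{t+1}−ȳ) = -148.6979
Denominator Σ(y_t−ȳ)² = 462.8489
r_1 = -148.6979 / 462.8489 = -0.321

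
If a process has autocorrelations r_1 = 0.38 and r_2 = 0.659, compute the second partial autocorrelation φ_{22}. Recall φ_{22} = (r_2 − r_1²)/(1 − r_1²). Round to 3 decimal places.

0.601

φ_{22} = (r_2 − r_1²) / (1 − r_1²)
r_1² = (0.38)² = 0.1444
Numerator = 0.659 − 0.1444 = 0.5146; denominator = 1 − 0.1444 = 0.8556
φ_{22} = 0.5146 / 0.8556 = 0.601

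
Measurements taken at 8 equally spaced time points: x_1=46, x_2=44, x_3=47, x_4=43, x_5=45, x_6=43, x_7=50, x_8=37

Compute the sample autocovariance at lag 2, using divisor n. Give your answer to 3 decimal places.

2.746

Mean x̄ = (46 + 44 + 47 + 43 + 45 + 43 + 50 + 37)/8 = 44.3750
Deviations: 1.6250, -0.3750, 2.6250, -1.3750, 0.6250, -1.3750, 5.6250, -7.3750
Σ_{t=1}^{6}(x_t−x̄)(x_{t+2}−x̄) = 21.9688
γ_2 = 21.9688 / 8 = 2.746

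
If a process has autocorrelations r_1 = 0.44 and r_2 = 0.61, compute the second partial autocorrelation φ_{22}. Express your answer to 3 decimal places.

0.516

φ_{22} = (r_2 − r_1²) / (1 − r_1²)
r_1² = (0.44)² = 0.1936
Numerator = 0.61 − 0.1936 = 0.4164; denominator = 1 − 0.1936 = 0.8064
φ_{22} = 0.4164 / 0.8064 = 0.516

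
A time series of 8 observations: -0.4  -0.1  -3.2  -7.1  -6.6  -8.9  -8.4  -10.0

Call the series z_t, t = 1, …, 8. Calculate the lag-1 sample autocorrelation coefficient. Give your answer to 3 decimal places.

Mean z̄ = (-0.4 − 0.1 − 3.2 − 7.1 − 6.6 − 8.9 − 8.4 − 10.0)/8 = -5.5875
Deviations from mean: 5.1875, 5.4875, 2.3875, -1.5125, -1.0125, -3.3125, -2.8125, -4.4125
Σ(z_t−z̄)(z_{t+1}−z̄) = (28.4664) + (13.1014) + (-3.6111) + (1.5314) + (3.3539) + (9.3164) + (12.4102) = 64.5686
Denominator Σ(z_t−z̄)² = 104.3888
r_1 = 64.5686 / 104.3888 = 0.619

0.619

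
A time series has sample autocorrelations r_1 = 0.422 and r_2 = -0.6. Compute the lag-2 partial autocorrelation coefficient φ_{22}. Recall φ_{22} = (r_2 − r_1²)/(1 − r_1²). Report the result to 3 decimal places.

φ_{22} = (r_2 − r_1²) / (1 − r_1²)
r_1² = (0.422)² = 0.178084
Numerator = -0.6 − 0.1781 = -0.7781; denominator = 1 − 0.1781 = 0.8219
φ_{22} = -0.7781 / 0.8219 = -0.947

-0.947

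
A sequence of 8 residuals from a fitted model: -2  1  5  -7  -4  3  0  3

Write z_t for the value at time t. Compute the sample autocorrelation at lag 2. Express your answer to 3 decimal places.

Mean z̄ = (-2 + 1 + 5 − 7 − 4 + 3 + 0 + 3)/8 = -0.1250
Deviations from mean: -1.8750, 1.1250, 5.1250, -6.8750, -3.8750, 3.1250, 0.1250, 3.1250
Σ(z_t−z̄)(z_{t+2}−z̄) = (-9.6094) + (-7.7344) + (-19.8594) + (-21.4844) + (-0.4844) + (9.7656) = -49.4063
Denominator Σ(z_t−z̄)² = 112.8750
r_2 = -49.4063 / 112.8750 = -0.438

-0.438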